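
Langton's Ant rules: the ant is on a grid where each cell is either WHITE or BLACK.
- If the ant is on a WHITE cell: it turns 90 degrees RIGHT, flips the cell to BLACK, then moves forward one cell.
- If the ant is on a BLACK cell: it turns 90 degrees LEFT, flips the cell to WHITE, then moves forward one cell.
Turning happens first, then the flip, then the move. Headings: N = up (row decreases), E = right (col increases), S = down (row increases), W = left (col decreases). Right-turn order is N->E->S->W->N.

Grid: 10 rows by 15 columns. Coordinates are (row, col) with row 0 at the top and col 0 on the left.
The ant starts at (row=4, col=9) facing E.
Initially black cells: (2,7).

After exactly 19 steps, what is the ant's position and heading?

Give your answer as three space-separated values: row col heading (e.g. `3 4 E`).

Answer: 2 8 N

Derivation:
Step 1: on WHITE (4,9): turn R to S, flip to black, move to (5,9). |black|=2
Step 2: on WHITE (5,9): turn R to W, flip to black, move to (5,8). |black|=3
Step 3: on WHITE (5,8): turn R to N, flip to black, move to (4,8). |black|=4
Step 4: on WHITE (4,8): turn R to E, flip to black, move to (4,9). |black|=5
Step 5: on BLACK (4,9): turn L to N, flip to white, move to (3,9). |black|=4
Step 6: on WHITE (3,9): turn R to E, flip to black, move to (3,10). |black|=5
Step 7: on WHITE (3,10): turn R to S, flip to black, move to (4,10). |black|=6
Step 8: on WHITE (4,10): turn R to W, flip to black, move to (4,9). |black|=7
Step 9: on WHITE (4,9): turn R to N, flip to black, move to (3,9). |black|=8
Step 10: on BLACK (3,9): turn L to W, flip to white, move to (3,8). |black|=7
Step 11: on WHITE (3,8): turn R to N, flip to black, move to (2,8). |black|=8
Step 12: on WHITE (2,8): turn R to E, flip to black, move to (2,9). |black|=9
Step 13: on WHITE (2,9): turn R to S, flip to black, move to (3,9). |black|=10
Step 14: on WHITE (3,9): turn R to W, flip to black, move to (3,8). |black|=11
Step 15: on BLACK (3,8): turn L to S, flip to white, move to (4,8). |black|=10
Step 16: on BLACK (4,8): turn L to E, flip to white, move to (4,9). |black|=9
Step 17: on BLACK (4,9): turn L to N, flip to white, move to (3,9). |black|=8
Step 18: on BLACK (3,9): turn L to W, flip to white, move to (3,8). |black|=7
Step 19: on WHITE (3,8): turn R to N, flip to black, move to (2,8). |black|=8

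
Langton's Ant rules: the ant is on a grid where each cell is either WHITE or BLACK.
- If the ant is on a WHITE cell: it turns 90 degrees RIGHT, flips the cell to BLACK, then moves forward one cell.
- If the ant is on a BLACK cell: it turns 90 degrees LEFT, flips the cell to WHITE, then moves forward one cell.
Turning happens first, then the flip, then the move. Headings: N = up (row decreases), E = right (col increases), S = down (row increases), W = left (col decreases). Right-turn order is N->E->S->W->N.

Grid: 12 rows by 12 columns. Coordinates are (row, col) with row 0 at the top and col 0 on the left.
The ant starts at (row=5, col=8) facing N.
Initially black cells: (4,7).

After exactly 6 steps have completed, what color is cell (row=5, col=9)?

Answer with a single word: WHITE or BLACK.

Answer: BLACK

Derivation:
Step 1: on WHITE (5,8): turn R to E, flip to black, move to (5,9). |black|=2
Step 2: on WHITE (5,9): turn R to S, flip to black, move to (6,9). |black|=3
Step 3: on WHITE (6,9): turn R to W, flip to black, move to (6,8). |black|=4
Step 4: on WHITE (6,8): turn R to N, flip to black, move to (5,8). |black|=5
Step 5: on BLACK (5,8): turn L to W, flip to white, move to (5,7). |black|=4
Step 6: on WHITE (5,7): turn R to N, flip to black, move to (4,7). |black|=5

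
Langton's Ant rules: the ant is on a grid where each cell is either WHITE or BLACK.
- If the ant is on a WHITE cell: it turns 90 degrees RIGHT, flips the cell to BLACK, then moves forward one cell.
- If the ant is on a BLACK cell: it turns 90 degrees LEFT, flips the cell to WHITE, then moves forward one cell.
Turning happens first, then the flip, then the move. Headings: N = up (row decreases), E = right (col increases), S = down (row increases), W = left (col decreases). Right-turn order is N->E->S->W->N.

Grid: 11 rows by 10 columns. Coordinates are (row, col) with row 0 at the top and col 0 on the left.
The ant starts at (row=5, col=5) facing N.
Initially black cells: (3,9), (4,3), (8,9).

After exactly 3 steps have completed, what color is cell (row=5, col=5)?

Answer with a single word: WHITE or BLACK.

Answer: BLACK

Derivation:
Step 1: on WHITE (5,5): turn R to E, flip to black, move to (5,6). |black|=4
Step 2: on WHITE (5,6): turn R to S, flip to black, move to (6,6). |black|=5
Step 3: on WHITE (6,6): turn R to W, flip to black, move to (6,5). |black|=6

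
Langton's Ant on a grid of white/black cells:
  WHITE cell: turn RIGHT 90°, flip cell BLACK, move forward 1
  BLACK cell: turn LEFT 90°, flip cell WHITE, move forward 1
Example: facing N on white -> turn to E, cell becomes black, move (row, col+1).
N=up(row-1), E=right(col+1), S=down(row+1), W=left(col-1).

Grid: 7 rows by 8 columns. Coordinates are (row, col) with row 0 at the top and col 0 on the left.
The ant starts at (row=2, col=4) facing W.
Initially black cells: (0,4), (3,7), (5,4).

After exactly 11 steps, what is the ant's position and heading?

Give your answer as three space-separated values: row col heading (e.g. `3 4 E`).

Answer: 4 5 S

Derivation:
Step 1: on WHITE (2,4): turn R to N, flip to black, move to (1,4). |black|=4
Step 2: on WHITE (1,4): turn R to E, flip to black, move to (1,5). |black|=5
Step 3: on WHITE (1,5): turn R to S, flip to black, move to (2,5). |black|=6
Step 4: on WHITE (2,5): turn R to W, flip to black, move to (2,4). |black|=7
Step 5: on BLACK (2,4): turn L to S, flip to white, move to (3,4). |black|=6
Step 6: on WHITE (3,4): turn R to W, flip to black, move to (3,3). |black|=7
Step 7: on WHITE (3,3): turn R to N, flip to black, move to (2,3). |black|=8
Step 8: on WHITE (2,3): turn R to E, flip to black, move to (2,4). |black|=9
Step 9: on WHITE (2,4): turn R to S, flip to black, move to (3,4). |black|=10
Step 10: on BLACK (3,4): turn L to E, flip to white, move to (3,5). |black|=9
Step 11: on WHITE (3,5): turn R to S, flip to black, move to (4,5). |black|=10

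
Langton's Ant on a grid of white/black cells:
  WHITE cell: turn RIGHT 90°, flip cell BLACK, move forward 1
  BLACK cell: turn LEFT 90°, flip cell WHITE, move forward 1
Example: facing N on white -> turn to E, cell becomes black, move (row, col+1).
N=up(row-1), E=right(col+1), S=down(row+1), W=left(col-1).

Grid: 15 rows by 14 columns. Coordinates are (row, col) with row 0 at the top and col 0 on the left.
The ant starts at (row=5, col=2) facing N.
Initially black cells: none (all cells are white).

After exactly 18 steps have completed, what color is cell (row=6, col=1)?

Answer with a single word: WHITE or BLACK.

Answer: WHITE

Derivation:
Step 1: on WHITE (5,2): turn R to E, flip to black, move to (5,3). |black|=1
Step 2: on WHITE (5,3): turn R to S, flip to black, move to (6,3). |black|=2
Step 3: on WHITE (6,3): turn R to W, flip to black, move to (6,2). |black|=3
Step 4: on WHITE (6,2): turn R to N, flip to black, move to (5,2). |black|=4
Step 5: on BLACK (5,2): turn L to W, flip to white, move to (5,1). |black|=3
Step 6: on WHITE (5,1): turn R to N, flip to black, move to (4,1). |black|=4
Step 7: on WHITE (4,1): turn R to E, flip to black, move to (4,2). |black|=5
Step 8: on WHITE (4,2): turn R to S, flip to black, move to (5,2). |black|=6
Step 9: on WHITE (5,2): turn R to W, flip to black, move to (5,1). |black|=7
Step 10: on BLACK (5,1): turn L to S, flip to white, move to (6,1). |black|=6
Step 11: on WHITE (6,1): turn R to W, flip to black, move to (6,0). |black|=7
Step 12: on WHITE (6,0): turn R to N, flip to black, move to (5,0). |black|=8
Step 13: on WHITE (5,0): turn R to E, flip to black, move to (5,1). |black|=9
Step 14: on WHITE (5,1): turn R to S, flip to black, move to (6,1). |black|=10
Step 15: on BLACK (6,1): turn L to E, flip to white, move to (6,2). |black|=9
Step 16: on BLACK (6,2): turn L to N, flip to white, move to (5,2). |black|=8
Step 17: on BLACK (5,2): turn L to W, flip to white, move to (5,1). |black|=7
Step 18: on BLACK (5,1): turn L to S, flip to white, move to (6,1). |black|=6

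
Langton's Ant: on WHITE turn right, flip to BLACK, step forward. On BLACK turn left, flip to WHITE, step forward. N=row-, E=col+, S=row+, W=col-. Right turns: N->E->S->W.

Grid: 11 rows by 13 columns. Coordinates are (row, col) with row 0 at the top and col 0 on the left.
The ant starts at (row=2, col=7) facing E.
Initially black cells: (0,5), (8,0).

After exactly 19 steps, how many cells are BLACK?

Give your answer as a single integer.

Step 1: on WHITE (2,7): turn R to S, flip to black, move to (3,7). |black|=3
Step 2: on WHITE (3,7): turn R to W, flip to black, move to (3,6). |black|=4
Step 3: on WHITE (3,6): turn R to N, flip to black, move to (2,6). |black|=5
Step 4: on WHITE (2,6): turn R to E, flip to black, move to (2,7). |black|=6
Step 5: on BLACK (2,7): turn L to N, flip to white, move to (1,7). |black|=5
Step 6: on WHITE (1,7): turn R to E, flip to black, move to (1,8). |black|=6
Step 7: on WHITE (1,8): turn R to S, flip to black, move to (2,8). |black|=7
Step 8: on WHITE (2,8): turn R to W, flip to black, move to (2,7). |black|=8
Step 9: on WHITE (2,7): turn R to N, flip to black, move to (1,7). |black|=9
Step 10: on BLACK (1,7): turn L to W, flip to white, move to (1,6). |black|=8
Step 11: on WHITE (1,6): turn R to N, flip to black, move to (0,6). |black|=9
Step 12: on WHITE (0,6): turn R to E, flip to black, move to (0,7). |black|=10
Step 13: on WHITE (0,7): turn R to S, flip to black, move to (1,7). |black|=11
Step 14: on WHITE (1,7): turn R to W, flip to black, move to (1,6). |black|=12
Step 15: on BLACK (1,6): turn L to S, flip to white, move to (2,6). |black|=11
Step 16: on BLACK (2,6): turn L to E, flip to white, move to (2,7). |black|=10
Step 17: on BLACK (2,7): turn L to N, flip to white, move to (1,7). |black|=9
Step 18: on BLACK (1,7): turn L to W, flip to white, move to (1,6). |black|=8
Step 19: on WHITE (1,6): turn R to N, flip to black, move to (0,6). |black|=9

Answer: 9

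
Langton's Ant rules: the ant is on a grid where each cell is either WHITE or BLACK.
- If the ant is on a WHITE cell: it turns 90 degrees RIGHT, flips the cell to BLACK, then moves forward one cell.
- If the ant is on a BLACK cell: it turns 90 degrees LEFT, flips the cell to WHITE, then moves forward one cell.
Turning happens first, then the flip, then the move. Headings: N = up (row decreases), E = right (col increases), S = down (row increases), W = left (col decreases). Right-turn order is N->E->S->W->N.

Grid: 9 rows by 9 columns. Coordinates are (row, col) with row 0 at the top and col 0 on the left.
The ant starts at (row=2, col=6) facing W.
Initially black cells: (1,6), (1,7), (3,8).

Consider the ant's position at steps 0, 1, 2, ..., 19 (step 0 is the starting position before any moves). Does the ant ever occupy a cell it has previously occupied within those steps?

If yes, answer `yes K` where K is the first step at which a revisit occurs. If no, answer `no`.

Answer: yes 5

Derivation:
Step 1: on WHITE (2,6): turn R to N, flip to black, move to (1,6). |black|=4 — new cell
Step 2: on BLACK (1,6): turn L to W, flip to white, move to (1,5). |black|=3 — new cell
Step 3: on WHITE (1,5): turn R to N, flip to black, move to (0,5). |black|=4 — new cell
Step 4: on WHITE (0,5): turn R to E, flip to black, move to (0,6). |black|=5 — new cell
Step 5: on WHITE (0,6): turn R to S, flip to black, move to (1,6). |black|=6 — REVISIT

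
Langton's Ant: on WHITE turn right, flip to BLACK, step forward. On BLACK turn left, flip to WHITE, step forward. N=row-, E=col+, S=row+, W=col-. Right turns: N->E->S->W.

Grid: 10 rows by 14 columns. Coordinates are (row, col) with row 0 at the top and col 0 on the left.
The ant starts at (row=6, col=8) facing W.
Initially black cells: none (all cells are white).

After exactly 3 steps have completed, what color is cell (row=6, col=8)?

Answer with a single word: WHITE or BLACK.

Step 1: on WHITE (6,8): turn R to N, flip to black, move to (5,8). |black|=1
Step 2: on WHITE (5,8): turn R to E, flip to black, move to (5,9). |black|=2
Step 3: on WHITE (5,9): turn R to S, flip to black, move to (6,9). |black|=3

Answer: BLACK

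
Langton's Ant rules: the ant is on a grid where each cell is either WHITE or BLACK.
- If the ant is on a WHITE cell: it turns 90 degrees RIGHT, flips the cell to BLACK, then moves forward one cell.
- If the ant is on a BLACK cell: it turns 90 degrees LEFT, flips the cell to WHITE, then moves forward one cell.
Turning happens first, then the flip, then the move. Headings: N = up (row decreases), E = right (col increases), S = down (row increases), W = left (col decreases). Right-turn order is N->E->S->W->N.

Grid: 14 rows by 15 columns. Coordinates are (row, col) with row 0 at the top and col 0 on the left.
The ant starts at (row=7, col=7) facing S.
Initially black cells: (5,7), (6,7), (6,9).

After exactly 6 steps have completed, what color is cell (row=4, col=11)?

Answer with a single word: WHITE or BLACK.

Answer: WHITE

Derivation:
Step 1: on WHITE (7,7): turn R to W, flip to black, move to (7,6). |black|=4
Step 2: on WHITE (7,6): turn R to N, flip to black, move to (6,6). |black|=5
Step 3: on WHITE (6,6): turn R to E, flip to black, move to (6,7). |black|=6
Step 4: on BLACK (6,7): turn L to N, flip to white, move to (5,7). |black|=5
Step 5: on BLACK (5,7): turn L to W, flip to white, move to (5,6). |black|=4
Step 6: on WHITE (5,6): turn R to N, flip to black, move to (4,6). |black|=5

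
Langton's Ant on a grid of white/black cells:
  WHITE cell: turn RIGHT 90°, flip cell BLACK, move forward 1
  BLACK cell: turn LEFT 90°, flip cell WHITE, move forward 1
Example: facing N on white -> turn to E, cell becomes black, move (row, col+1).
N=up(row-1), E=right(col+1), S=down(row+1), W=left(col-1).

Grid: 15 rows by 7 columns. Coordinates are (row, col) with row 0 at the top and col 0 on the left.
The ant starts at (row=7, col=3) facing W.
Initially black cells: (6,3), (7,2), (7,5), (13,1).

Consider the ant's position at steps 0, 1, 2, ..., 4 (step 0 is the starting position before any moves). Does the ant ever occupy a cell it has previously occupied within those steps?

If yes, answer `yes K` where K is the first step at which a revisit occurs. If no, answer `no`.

Step 1: on WHITE (7,3): turn R to N, flip to black, move to (6,3). |black|=5 — new cell
Step 2: on BLACK (6,3): turn L to W, flip to white, move to (6,2). |black|=4 — new cell
Step 3: on WHITE (6,2): turn R to N, flip to black, move to (5,2). |black|=5 — new cell
Step 4: on WHITE (5,2): turn R to E, flip to black, move to (5,3). |black|=6 — new cell
No revisit within 4 steps.

Answer: no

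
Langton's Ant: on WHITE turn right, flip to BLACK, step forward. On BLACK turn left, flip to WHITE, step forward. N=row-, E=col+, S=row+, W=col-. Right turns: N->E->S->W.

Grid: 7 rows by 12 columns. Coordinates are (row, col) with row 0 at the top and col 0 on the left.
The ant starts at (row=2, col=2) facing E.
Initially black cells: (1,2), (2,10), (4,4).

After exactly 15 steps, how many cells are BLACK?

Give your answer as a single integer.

Step 1: on WHITE (2,2): turn R to S, flip to black, move to (3,2). |black|=4
Step 2: on WHITE (3,2): turn R to W, flip to black, move to (3,1). |black|=5
Step 3: on WHITE (3,1): turn R to N, flip to black, move to (2,1). |black|=6
Step 4: on WHITE (2,1): turn R to E, flip to black, move to (2,2). |black|=7
Step 5: on BLACK (2,2): turn L to N, flip to white, move to (1,2). |black|=6
Step 6: on BLACK (1,2): turn L to W, flip to white, move to (1,1). |black|=5
Step 7: on WHITE (1,1): turn R to N, flip to black, move to (0,1). |black|=6
Step 8: on WHITE (0,1): turn R to E, flip to black, move to (0,2). |black|=7
Step 9: on WHITE (0,2): turn R to S, flip to black, move to (1,2). |black|=8
Step 10: on WHITE (1,2): turn R to W, flip to black, move to (1,1). |black|=9
Step 11: on BLACK (1,1): turn L to S, flip to white, move to (2,1). |black|=8
Step 12: on BLACK (2,1): turn L to E, flip to white, move to (2,2). |black|=7
Step 13: on WHITE (2,2): turn R to S, flip to black, move to (3,2). |black|=8
Step 14: on BLACK (3,2): turn L to E, flip to white, move to (3,3). |black|=7
Step 15: on WHITE (3,3): turn R to S, flip to black, move to (4,3). |black|=8

Answer: 8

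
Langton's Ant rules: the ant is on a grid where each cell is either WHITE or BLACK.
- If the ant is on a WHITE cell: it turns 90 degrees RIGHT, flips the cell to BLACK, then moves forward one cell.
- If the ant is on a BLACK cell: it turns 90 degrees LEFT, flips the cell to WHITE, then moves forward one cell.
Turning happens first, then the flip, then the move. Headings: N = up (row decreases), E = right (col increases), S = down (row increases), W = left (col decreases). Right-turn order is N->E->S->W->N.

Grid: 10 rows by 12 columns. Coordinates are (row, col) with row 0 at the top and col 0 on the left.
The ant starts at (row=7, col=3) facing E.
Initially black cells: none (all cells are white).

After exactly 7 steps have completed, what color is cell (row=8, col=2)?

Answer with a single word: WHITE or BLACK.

Step 1: on WHITE (7,3): turn R to S, flip to black, move to (8,3). |black|=1
Step 2: on WHITE (8,3): turn R to W, flip to black, move to (8,2). |black|=2
Step 3: on WHITE (8,2): turn R to N, flip to black, move to (7,2). |black|=3
Step 4: on WHITE (7,2): turn R to E, flip to black, move to (7,3). |black|=4
Step 5: on BLACK (7,3): turn L to N, flip to white, move to (6,3). |black|=3
Step 6: on WHITE (6,3): turn R to E, flip to black, move to (6,4). |black|=4
Step 7: on WHITE (6,4): turn R to S, flip to black, move to (7,4). |black|=5

Answer: BLACK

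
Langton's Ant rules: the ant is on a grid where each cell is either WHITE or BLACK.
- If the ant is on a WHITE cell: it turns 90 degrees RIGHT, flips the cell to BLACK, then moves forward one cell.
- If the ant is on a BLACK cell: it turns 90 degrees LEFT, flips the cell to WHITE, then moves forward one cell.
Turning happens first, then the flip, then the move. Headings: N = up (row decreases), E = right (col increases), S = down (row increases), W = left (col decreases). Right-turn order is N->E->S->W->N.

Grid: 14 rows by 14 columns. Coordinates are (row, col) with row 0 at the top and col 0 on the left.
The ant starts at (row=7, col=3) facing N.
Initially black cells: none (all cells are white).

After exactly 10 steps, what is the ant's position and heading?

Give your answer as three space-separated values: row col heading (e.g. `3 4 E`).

Answer: 8 2 S

Derivation:
Step 1: on WHITE (7,3): turn R to E, flip to black, move to (7,4). |black|=1
Step 2: on WHITE (7,4): turn R to S, flip to black, move to (8,4). |black|=2
Step 3: on WHITE (8,4): turn R to W, flip to black, move to (8,3). |black|=3
Step 4: on WHITE (8,3): turn R to N, flip to black, move to (7,3). |black|=4
Step 5: on BLACK (7,3): turn L to W, flip to white, move to (7,2). |black|=3
Step 6: on WHITE (7,2): turn R to N, flip to black, move to (6,2). |black|=4
Step 7: on WHITE (6,2): turn R to E, flip to black, move to (6,3). |black|=5
Step 8: on WHITE (6,3): turn R to S, flip to black, move to (7,3). |black|=6
Step 9: on WHITE (7,3): turn R to W, flip to black, move to (7,2). |black|=7
Step 10: on BLACK (7,2): turn L to S, flip to white, move to (8,2). |black|=6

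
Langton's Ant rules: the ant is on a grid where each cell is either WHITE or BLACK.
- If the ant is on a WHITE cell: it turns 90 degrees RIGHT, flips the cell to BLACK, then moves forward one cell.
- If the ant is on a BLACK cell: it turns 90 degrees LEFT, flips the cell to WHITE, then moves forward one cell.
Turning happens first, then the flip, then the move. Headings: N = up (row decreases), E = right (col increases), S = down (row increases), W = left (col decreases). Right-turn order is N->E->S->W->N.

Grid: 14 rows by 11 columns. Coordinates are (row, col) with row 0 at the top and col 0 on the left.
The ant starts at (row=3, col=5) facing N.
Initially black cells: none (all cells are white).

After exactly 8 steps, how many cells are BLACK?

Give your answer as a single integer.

Answer: 6

Derivation:
Step 1: on WHITE (3,5): turn R to E, flip to black, move to (3,6). |black|=1
Step 2: on WHITE (3,6): turn R to S, flip to black, move to (4,6). |black|=2
Step 3: on WHITE (4,6): turn R to W, flip to black, move to (4,5). |black|=3
Step 4: on WHITE (4,5): turn R to N, flip to black, move to (3,5). |black|=4
Step 5: on BLACK (3,5): turn L to W, flip to white, move to (3,4). |black|=3
Step 6: on WHITE (3,4): turn R to N, flip to black, move to (2,4). |black|=4
Step 7: on WHITE (2,4): turn R to E, flip to black, move to (2,5). |black|=5
Step 8: on WHITE (2,5): turn R to S, flip to black, move to (3,5). |black|=6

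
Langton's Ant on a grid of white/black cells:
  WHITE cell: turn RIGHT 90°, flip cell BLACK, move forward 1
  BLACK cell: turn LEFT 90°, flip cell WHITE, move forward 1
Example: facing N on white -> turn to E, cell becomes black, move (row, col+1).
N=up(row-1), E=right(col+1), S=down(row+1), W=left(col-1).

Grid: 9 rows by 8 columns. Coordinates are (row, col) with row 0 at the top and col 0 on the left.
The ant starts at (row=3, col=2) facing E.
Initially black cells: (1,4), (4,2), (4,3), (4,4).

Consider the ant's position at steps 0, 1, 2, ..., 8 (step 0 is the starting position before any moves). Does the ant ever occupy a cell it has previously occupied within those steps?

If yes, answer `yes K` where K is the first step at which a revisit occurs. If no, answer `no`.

Answer: no

Derivation:
Step 1: on WHITE (3,2): turn R to S, flip to black, move to (4,2). |black|=5 — new cell
Step 2: on BLACK (4,2): turn L to E, flip to white, move to (4,3). |black|=4 — new cell
Step 3: on BLACK (4,3): turn L to N, flip to white, move to (3,3). |black|=3 — new cell
Step 4: on WHITE (3,3): turn R to E, flip to black, move to (3,4). |black|=4 — new cell
Step 5: on WHITE (3,4): turn R to S, flip to black, move to (4,4). |black|=5 — new cell
Step 6: on BLACK (4,4): turn L to E, flip to white, move to (4,5). |black|=4 — new cell
Step 7: on WHITE (4,5): turn R to S, flip to black, move to (5,5). |black|=5 — new cell
Step 8: on WHITE (5,5): turn R to W, flip to black, move to (5,4). |black|=6 — new cell
No revisit within 8 steps.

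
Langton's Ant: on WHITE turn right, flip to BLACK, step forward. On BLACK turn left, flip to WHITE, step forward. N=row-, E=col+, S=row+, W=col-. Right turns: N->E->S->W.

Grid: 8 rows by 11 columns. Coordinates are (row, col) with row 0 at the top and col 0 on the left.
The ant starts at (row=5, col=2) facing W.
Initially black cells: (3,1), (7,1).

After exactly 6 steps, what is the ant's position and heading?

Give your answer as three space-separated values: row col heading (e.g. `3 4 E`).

Answer: 6 1 W

Derivation:
Step 1: on WHITE (5,2): turn R to N, flip to black, move to (4,2). |black|=3
Step 2: on WHITE (4,2): turn R to E, flip to black, move to (4,3). |black|=4
Step 3: on WHITE (4,3): turn R to S, flip to black, move to (5,3). |black|=5
Step 4: on WHITE (5,3): turn R to W, flip to black, move to (5,2). |black|=6
Step 5: on BLACK (5,2): turn L to S, flip to white, move to (6,2). |black|=5
Step 6: on WHITE (6,2): turn R to W, flip to black, move to (6,1). |black|=6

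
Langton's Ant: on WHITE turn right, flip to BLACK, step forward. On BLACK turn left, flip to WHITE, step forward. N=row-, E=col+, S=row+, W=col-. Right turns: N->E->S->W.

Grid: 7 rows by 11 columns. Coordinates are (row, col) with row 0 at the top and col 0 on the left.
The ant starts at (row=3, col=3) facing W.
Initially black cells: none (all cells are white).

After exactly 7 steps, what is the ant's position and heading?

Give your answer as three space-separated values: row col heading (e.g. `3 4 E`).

Answer: 3 2 N

Derivation:
Step 1: on WHITE (3,3): turn R to N, flip to black, move to (2,3). |black|=1
Step 2: on WHITE (2,3): turn R to E, flip to black, move to (2,4). |black|=2
Step 3: on WHITE (2,4): turn R to S, flip to black, move to (3,4). |black|=3
Step 4: on WHITE (3,4): turn R to W, flip to black, move to (3,3). |black|=4
Step 5: on BLACK (3,3): turn L to S, flip to white, move to (4,3). |black|=3
Step 6: on WHITE (4,3): turn R to W, flip to black, move to (4,2). |black|=4
Step 7: on WHITE (4,2): turn R to N, flip to black, move to (3,2). |black|=5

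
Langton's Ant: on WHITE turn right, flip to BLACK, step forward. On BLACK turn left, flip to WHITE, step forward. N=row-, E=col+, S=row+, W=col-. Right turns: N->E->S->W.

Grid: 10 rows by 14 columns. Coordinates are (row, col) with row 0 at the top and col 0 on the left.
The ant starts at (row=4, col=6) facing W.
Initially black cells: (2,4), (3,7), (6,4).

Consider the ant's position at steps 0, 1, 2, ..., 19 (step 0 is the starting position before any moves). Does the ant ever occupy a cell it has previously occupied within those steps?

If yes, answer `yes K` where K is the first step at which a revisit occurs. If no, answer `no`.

Step 1: on WHITE (4,6): turn R to N, flip to black, move to (3,6). |black|=4 — new cell
Step 2: on WHITE (3,6): turn R to E, flip to black, move to (3,7). |black|=5 — new cell
Step 3: on BLACK (3,7): turn L to N, flip to white, move to (2,7). |black|=4 — new cell
Step 4: on WHITE (2,7): turn R to E, flip to black, move to (2,8). |black|=5 — new cell
Step 5: on WHITE (2,8): turn R to S, flip to black, move to (3,8). |black|=6 — new cell
Step 6: on WHITE (3,8): turn R to W, flip to black, move to (3,7). |black|=7 — REVISIT

Answer: yes 6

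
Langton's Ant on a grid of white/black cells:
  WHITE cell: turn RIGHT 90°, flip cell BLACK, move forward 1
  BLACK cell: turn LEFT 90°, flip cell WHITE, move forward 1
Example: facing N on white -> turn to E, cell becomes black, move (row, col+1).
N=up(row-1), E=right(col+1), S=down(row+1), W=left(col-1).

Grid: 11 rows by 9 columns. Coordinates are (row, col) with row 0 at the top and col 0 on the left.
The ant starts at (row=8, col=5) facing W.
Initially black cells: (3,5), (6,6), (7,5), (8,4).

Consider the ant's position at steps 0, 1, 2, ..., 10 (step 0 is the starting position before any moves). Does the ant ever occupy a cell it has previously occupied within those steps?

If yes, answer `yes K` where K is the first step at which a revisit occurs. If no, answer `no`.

Step 1: on WHITE (8,5): turn R to N, flip to black, move to (7,5). |black|=5 — new cell
Step 2: on BLACK (7,5): turn L to W, flip to white, move to (7,4). |black|=4 — new cell
Step 3: on WHITE (7,4): turn R to N, flip to black, move to (6,4). |black|=5 — new cell
Step 4: on WHITE (6,4): turn R to E, flip to black, move to (6,5). |black|=6 — new cell
Step 5: on WHITE (6,5): turn R to S, flip to black, move to (7,5). |black|=7 — REVISIT

Answer: yes 5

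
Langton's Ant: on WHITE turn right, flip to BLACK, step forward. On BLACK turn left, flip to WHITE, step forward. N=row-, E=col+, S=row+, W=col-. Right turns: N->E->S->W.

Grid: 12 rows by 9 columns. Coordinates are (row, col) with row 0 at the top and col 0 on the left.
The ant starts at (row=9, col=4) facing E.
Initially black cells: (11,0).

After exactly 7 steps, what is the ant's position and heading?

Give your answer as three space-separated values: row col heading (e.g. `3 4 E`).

Step 1: on WHITE (9,4): turn R to S, flip to black, move to (10,4). |black|=2
Step 2: on WHITE (10,4): turn R to W, flip to black, move to (10,3). |black|=3
Step 3: on WHITE (10,3): turn R to N, flip to black, move to (9,3). |black|=4
Step 4: on WHITE (9,3): turn R to E, flip to black, move to (9,4). |black|=5
Step 5: on BLACK (9,4): turn L to N, flip to white, move to (8,4). |black|=4
Step 6: on WHITE (8,4): turn R to E, flip to black, move to (8,5). |black|=5
Step 7: on WHITE (8,5): turn R to S, flip to black, move to (9,5). |black|=6

Answer: 9 5 S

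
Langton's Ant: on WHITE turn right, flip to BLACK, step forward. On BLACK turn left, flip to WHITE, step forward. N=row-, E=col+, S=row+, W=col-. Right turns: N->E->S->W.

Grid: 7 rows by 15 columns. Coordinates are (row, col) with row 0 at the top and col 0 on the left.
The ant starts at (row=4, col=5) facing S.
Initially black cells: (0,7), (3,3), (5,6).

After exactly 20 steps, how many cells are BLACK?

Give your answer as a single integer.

Step 1: on WHITE (4,5): turn R to W, flip to black, move to (4,4). |black|=4
Step 2: on WHITE (4,4): turn R to N, flip to black, move to (3,4). |black|=5
Step 3: on WHITE (3,4): turn R to E, flip to black, move to (3,5). |black|=6
Step 4: on WHITE (3,5): turn R to S, flip to black, move to (4,5). |black|=7
Step 5: on BLACK (4,5): turn L to E, flip to white, move to (4,6). |black|=6
Step 6: on WHITE (4,6): turn R to S, flip to black, move to (5,6). |black|=7
Step 7: on BLACK (5,6): turn L to E, flip to white, move to (5,7). |black|=6
Step 8: on WHITE (5,7): turn R to S, flip to black, move to (6,7). |black|=7
Step 9: on WHITE (6,7): turn R to W, flip to black, move to (6,6). |black|=8
Step 10: on WHITE (6,6): turn R to N, flip to black, move to (5,6). |black|=9
Step 11: on WHITE (5,6): turn R to E, flip to black, move to (5,7). |black|=10
Step 12: on BLACK (5,7): turn L to N, flip to white, move to (4,7). |black|=9
Step 13: on WHITE (4,7): turn R to E, flip to black, move to (4,8). |black|=10
Step 14: on WHITE (4,8): turn R to S, flip to black, move to (5,8). |black|=11
Step 15: on WHITE (5,8): turn R to W, flip to black, move to (5,7). |black|=12
Step 16: on WHITE (5,7): turn R to N, flip to black, move to (4,7). |black|=13
Step 17: on BLACK (4,7): turn L to W, flip to white, move to (4,6). |black|=12
Step 18: on BLACK (4,6): turn L to S, flip to white, move to (5,6). |black|=11
Step 19: on BLACK (5,6): turn L to E, flip to white, move to (5,7). |black|=10
Step 20: on BLACK (5,7): turn L to N, flip to white, move to (4,7). |black|=9

Answer: 9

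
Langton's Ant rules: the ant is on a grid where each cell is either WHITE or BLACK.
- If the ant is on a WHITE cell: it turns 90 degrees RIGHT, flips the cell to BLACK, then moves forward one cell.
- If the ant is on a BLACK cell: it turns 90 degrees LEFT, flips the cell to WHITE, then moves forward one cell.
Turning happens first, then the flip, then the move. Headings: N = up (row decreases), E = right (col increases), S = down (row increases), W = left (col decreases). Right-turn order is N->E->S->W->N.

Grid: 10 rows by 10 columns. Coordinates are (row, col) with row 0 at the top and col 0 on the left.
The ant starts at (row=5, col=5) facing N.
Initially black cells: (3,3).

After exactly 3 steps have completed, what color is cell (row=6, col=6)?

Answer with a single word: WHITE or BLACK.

Answer: BLACK

Derivation:
Step 1: on WHITE (5,5): turn R to E, flip to black, move to (5,6). |black|=2
Step 2: on WHITE (5,6): turn R to S, flip to black, move to (6,6). |black|=3
Step 3: on WHITE (6,6): turn R to W, flip to black, move to (6,5). |black|=4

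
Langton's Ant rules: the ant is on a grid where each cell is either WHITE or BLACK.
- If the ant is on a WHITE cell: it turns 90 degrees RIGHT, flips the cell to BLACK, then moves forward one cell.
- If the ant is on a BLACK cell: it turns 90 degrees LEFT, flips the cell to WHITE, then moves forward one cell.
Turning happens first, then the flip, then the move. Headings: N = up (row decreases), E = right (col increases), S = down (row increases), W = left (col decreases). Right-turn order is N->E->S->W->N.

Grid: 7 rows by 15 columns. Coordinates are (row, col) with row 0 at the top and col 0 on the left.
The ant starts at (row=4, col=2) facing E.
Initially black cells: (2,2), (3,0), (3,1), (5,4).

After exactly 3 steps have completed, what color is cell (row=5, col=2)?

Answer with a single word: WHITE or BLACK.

Answer: BLACK

Derivation:
Step 1: on WHITE (4,2): turn R to S, flip to black, move to (5,2). |black|=5
Step 2: on WHITE (5,2): turn R to W, flip to black, move to (5,1). |black|=6
Step 3: on WHITE (5,1): turn R to N, flip to black, move to (4,1). |black|=7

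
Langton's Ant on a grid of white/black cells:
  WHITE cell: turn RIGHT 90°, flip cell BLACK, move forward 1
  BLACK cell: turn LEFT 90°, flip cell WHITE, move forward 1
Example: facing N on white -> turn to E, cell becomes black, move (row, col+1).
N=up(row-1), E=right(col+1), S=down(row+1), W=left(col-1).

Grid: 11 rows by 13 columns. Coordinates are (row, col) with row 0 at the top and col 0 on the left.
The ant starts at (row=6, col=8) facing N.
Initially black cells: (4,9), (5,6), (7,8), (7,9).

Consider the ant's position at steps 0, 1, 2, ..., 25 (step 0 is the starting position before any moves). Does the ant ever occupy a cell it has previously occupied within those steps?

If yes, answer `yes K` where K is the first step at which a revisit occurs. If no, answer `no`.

Step 1: on WHITE (6,8): turn R to E, flip to black, move to (6,9). |black|=5 — new cell
Step 2: on WHITE (6,9): turn R to S, flip to black, move to (7,9). |black|=6 — new cell
Step 3: on BLACK (7,9): turn L to E, flip to white, move to (7,10). |black|=5 — new cell
Step 4: on WHITE (7,10): turn R to S, flip to black, move to (8,10). |black|=6 — new cell
Step 5: on WHITE (8,10): turn R to W, flip to black, move to (8,9). |black|=7 — new cell
Step 6: on WHITE (8,9): turn R to N, flip to black, move to (7,9). |black|=8 — REVISIT

Answer: yes 6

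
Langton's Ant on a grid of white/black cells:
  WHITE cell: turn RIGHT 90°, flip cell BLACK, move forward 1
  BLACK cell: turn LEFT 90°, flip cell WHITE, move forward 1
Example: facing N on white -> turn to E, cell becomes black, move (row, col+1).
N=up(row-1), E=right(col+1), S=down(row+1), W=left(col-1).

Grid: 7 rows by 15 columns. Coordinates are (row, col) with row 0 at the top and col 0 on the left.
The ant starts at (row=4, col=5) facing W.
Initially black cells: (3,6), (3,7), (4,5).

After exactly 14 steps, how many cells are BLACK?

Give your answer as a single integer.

Answer: 11

Derivation:
Step 1: on BLACK (4,5): turn L to S, flip to white, move to (5,5). |black|=2
Step 2: on WHITE (5,5): turn R to W, flip to black, move to (5,4). |black|=3
Step 3: on WHITE (5,4): turn R to N, flip to black, move to (4,4). |black|=4
Step 4: on WHITE (4,4): turn R to E, flip to black, move to (4,5). |black|=5
Step 5: on WHITE (4,5): turn R to S, flip to black, move to (5,5). |black|=6
Step 6: on BLACK (5,5): turn L to E, flip to white, move to (5,6). |black|=5
Step 7: on WHITE (5,6): turn R to S, flip to black, move to (6,6). |black|=6
Step 8: on WHITE (6,6): turn R to W, flip to black, move to (6,5). |black|=7
Step 9: on WHITE (6,5): turn R to N, flip to black, move to (5,5). |black|=8
Step 10: on WHITE (5,5): turn R to E, flip to black, move to (5,6). |black|=9
Step 11: on BLACK (5,6): turn L to N, flip to white, move to (4,6). |black|=8
Step 12: on WHITE (4,6): turn R to E, flip to black, move to (4,7). |black|=9
Step 13: on WHITE (4,7): turn R to S, flip to black, move to (5,7). |black|=10
Step 14: on WHITE (5,7): turn R to W, flip to black, move to (5,6). |black|=11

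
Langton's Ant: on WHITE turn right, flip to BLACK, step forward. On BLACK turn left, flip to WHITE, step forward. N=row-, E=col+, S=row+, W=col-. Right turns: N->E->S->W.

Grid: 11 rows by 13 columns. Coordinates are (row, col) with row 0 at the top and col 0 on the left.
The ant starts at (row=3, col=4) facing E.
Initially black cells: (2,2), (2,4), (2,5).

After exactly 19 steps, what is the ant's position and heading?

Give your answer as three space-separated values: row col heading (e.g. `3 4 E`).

Answer: 3 5 N

Derivation:
Step 1: on WHITE (3,4): turn R to S, flip to black, move to (4,4). |black|=4
Step 2: on WHITE (4,4): turn R to W, flip to black, move to (4,3). |black|=5
Step 3: on WHITE (4,3): turn R to N, flip to black, move to (3,3). |black|=6
Step 4: on WHITE (3,3): turn R to E, flip to black, move to (3,4). |black|=7
Step 5: on BLACK (3,4): turn L to N, flip to white, move to (2,4). |black|=6
Step 6: on BLACK (2,4): turn L to W, flip to white, move to (2,3). |black|=5
Step 7: on WHITE (2,3): turn R to N, flip to black, move to (1,3). |black|=6
Step 8: on WHITE (1,3): turn R to E, flip to black, move to (1,4). |black|=7
Step 9: on WHITE (1,4): turn R to S, flip to black, move to (2,4). |black|=8
Step 10: on WHITE (2,4): turn R to W, flip to black, move to (2,3). |black|=9
Step 11: on BLACK (2,3): turn L to S, flip to white, move to (3,3). |black|=8
Step 12: on BLACK (3,3): turn L to E, flip to white, move to (3,4). |black|=7
Step 13: on WHITE (3,4): turn R to S, flip to black, move to (4,4). |black|=8
Step 14: on BLACK (4,4): turn L to E, flip to white, move to (4,5). |black|=7
Step 15: on WHITE (4,5): turn R to S, flip to black, move to (5,5). |black|=8
Step 16: on WHITE (5,5): turn R to W, flip to black, move to (5,4). |black|=9
Step 17: on WHITE (5,4): turn R to N, flip to black, move to (4,4). |black|=10
Step 18: on WHITE (4,4): turn R to E, flip to black, move to (4,5). |black|=11
Step 19: on BLACK (4,5): turn L to N, flip to white, move to (3,5). |black|=10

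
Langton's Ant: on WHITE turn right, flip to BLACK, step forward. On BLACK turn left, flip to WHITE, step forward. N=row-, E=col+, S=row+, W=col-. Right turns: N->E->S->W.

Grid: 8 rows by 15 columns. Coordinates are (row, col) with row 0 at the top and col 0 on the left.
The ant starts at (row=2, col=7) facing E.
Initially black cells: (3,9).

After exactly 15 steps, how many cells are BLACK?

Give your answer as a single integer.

Answer: 10

Derivation:
Step 1: on WHITE (2,7): turn R to S, flip to black, move to (3,7). |black|=2
Step 2: on WHITE (3,7): turn R to W, flip to black, move to (3,6). |black|=3
Step 3: on WHITE (3,6): turn R to N, flip to black, move to (2,6). |black|=4
Step 4: on WHITE (2,6): turn R to E, flip to black, move to (2,7). |black|=5
Step 5: on BLACK (2,7): turn L to N, flip to white, move to (1,7). |black|=4
Step 6: on WHITE (1,7): turn R to E, flip to black, move to (1,8). |black|=5
Step 7: on WHITE (1,8): turn R to S, flip to black, move to (2,8). |black|=6
Step 8: on WHITE (2,8): turn R to W, flip to black, move to (2,7). |black|=7
Step 9: on WHITE (2,7): turn R to N, flip to black, move to (1,7). |black|=8
Step 10: on BLACK (1,7): turn L to W, flip to white, move to (1,6). |black|=7
Step 11: on WHITE (1,6): turn R to N, flip to black, move to (0,6). |black|=8
Step 12: on WHITE (0,6): turn R to E, flip to black, move to (0,7). |black|=9
Step 13: on WHITE (0,7): turn R to S, flip to black, move to (1,7). |black|=10
Step 14: on WHITE (1,7): turn R to W, flip to black, move to (1,6). |black|=11
Step 15: on BLACK (1,6): turn L to S, flip to white, move to (2,6). |black|=10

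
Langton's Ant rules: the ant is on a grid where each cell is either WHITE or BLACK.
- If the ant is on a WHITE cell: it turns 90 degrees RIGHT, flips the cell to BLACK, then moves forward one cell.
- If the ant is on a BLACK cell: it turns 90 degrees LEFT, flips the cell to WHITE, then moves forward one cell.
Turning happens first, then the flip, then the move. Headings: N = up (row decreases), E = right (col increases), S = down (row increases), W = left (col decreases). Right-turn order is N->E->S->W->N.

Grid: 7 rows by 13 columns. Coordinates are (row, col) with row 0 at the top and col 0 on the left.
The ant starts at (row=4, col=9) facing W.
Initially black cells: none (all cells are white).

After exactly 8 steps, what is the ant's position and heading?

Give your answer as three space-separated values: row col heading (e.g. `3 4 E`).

Step 1: on WHITE (4,9): turn R to N, flip to black, move to (3,9). |black|=1
Step 2: on WHITE (3,9): turn R to E, flip to black, move to (3,10). |black|=2
Step 3: on WHITE (3,10): turn R to S, flip to black, move to (4,10). |black|=3
Step 4: on WHITE (4,10): turn R to W, flip to black, move to (4,9). |black|=4
Step 5: on BLACK (4,9): turn L to S, flip to white, move to (5,9). |black|=3
Step 6: on WHITE (5,9): turn R to W, flip to black, move to (5,8). |black|=4
Step 7: on WHITE (5,8): turn R to N, flip to black, move to (4,8). |black|=5
Step 8: on WHITE (4,8): turn R to E, flip to black, move to (4,9). |black|=6

Answer: 4 9 E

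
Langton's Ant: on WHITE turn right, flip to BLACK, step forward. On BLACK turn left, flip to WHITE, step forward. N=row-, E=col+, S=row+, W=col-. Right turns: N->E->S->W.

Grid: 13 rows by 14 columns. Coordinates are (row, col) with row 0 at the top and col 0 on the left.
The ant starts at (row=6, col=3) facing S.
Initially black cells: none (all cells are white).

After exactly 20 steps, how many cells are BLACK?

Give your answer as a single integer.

Answer: 6

Derivation:
Step 1: on WHITE (6,3): turn R to W, flip to black, move to (6,2). |black|=1
Step 2: on WHITE (6,2): turn R to N, flip to black, move to (5,2). |black|=2
Step 3: on WHITE (5,2): turn R to E, flip to black, move to (5,3). |black|=3
Step 4: on WHITE (5,3): turn R to S, flip to black, move to (6,3). |black|=4
Step 5: on BLACK (6,3): turn L to E, flip to white, move to (6,4). |black|=3
Step 6: on WHITE (6,4): turn R to S, flip to black, move to (7,4). |black|=4
Step 7: on WHITE (7,4): turn R to W, flip to black, move to (7,3). |black|=5
Step 8: on WHITE (7,3): turn R to N, flip to black, move to (6,3). |black|=6
Step 9: on WHITE (6,3): turn R to E, flip to black, move to (6,4). |black|=7
Step 10: on BLACK (6,4): turn L to N, flip to white, move to (5,4). |black|=6
Step 11: on WHITE (5,4): turn R to E, flip to black, move to (5,5). |black|=7
Step 12: on WHITE (5,5): turn R to S, flip to black, move to (6,5). |black|=8
Step 13: on WHITE (6,5): turn R to W, flip to black, move to (6,4). |black|=9
Step 14: on WHITE (6,4): turn R to N, flip to black, move to (5,4). |black|=10
Step 15: on BLACK (5,4): turn L to W, flip to white, move to (5,3). |black|=9
Step 16: on BLACK (5,3): turn L to S, flip to white, move to (6,3). |black|=8
Step 17: on BLACK (6,3): turn L to E, flip to white, move to (6,4). |black|=7
Step 18: on BLACK (6,4): turn L to N, flip to white, move to (5,4). |black|=6
Step 19: on WHITE (5,4): turn R to E, flip to black, move to (5,5). |black|=7
Step 20: on BLACK (5,5): turn L to N, flip to white, move to (4,5). |black|=6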